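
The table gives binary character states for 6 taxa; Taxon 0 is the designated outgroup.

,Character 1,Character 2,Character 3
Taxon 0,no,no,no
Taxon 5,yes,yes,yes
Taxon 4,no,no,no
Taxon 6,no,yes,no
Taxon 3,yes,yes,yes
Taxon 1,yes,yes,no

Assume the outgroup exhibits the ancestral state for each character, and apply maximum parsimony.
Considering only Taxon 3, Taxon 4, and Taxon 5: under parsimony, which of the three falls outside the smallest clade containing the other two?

The outgroup has state 'no' for every character, so 'yes' is the derived state throughout.
Character 1 (derived state 'yes') is shared by Taxon 1, Taxon 3, and Taxon 5 — a synapomorphy uniting that clade.
Only Taxon 1, Taxon 3, Taxon 5, and Taxon 6 show the derived state 'yes' for Character 2, supporting them as a clade.
Character 3 (derived state 'yes') is shared by Taxon 3 and Taxon 5 — a synapomorphy uniting that clade.
Most parsimonious ingroup topology: ((Taxon 6,((Taxon 5,Taxon 3),Taxon 1)),Taxon 4).
Taxon 3 and Taxon 5 share a more recent common ancestor with each other than either does with Taxon 4, so Taxon 4 is the least closely related of the three.

Taxon 4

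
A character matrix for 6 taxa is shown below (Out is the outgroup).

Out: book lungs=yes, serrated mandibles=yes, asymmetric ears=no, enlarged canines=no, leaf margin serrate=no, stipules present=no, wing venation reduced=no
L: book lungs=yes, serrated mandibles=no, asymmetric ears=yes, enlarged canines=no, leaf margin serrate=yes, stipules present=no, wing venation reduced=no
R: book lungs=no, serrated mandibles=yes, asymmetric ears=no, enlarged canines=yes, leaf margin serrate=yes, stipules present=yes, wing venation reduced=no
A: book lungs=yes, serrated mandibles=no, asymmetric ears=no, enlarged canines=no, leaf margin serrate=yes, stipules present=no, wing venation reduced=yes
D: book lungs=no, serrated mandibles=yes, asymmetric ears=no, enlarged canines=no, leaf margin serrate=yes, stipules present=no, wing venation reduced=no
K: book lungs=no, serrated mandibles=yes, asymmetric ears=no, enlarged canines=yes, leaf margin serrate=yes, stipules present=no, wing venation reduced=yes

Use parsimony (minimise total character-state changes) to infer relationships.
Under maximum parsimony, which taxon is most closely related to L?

Character polarity is set by the outgroup: the derived state is whichever differs from the outgroup's state, so for book lungs, serrated mandibles the derived state is 'no', and for the remaining characters it is 'yes'.
book lungs (derived state 'no') is shared by D, K, and R — a synapomorphy uniting that clade.
Only A and L show the derived state 'no' for serrated mandibles, supporting them as a clade.
asymmetric ears: derived state 'yes' in L only — an autapomorphy, so it tells us nothing about relationships among taxa.
enlarged canines: derived state 'yes' in K and R only — synapomorphy for {K, R}.
All ingroup taxa share the derived state 'yes' for leaf margin serrate; it defines the ingroup but does not resolve relationships within it.
stipules present: derived state 'yes' in R only — an autapomorphy, so it tells us nothing about relationships among taxa.
wing venation reduced groups A and K, which is incompatible with the clades supported by the remaining characters; treating it as convergent (homoplasy) costs fewer steps than any alternative tree.
Most parsimonious ingroup topology: ((L,A),((R,K),D)).
L and A form a cherry on this tree, so they are sister taxa.

A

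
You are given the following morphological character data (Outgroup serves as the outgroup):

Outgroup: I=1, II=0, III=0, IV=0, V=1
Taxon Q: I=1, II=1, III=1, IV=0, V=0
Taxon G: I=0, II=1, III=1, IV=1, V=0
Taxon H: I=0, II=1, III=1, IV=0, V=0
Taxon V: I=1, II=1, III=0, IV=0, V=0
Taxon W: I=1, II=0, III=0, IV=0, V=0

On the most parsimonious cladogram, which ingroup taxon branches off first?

Character polarity is set by the outgroup: the derived state is whichever differs from the outgroup's state, so for I, V the derived state is '0', and for the remaining characters it is '1'.
I: derived state '0' in Taxon G and Taxon H only — synapomorphy for {Taxon G, Taxon H}.
Only Taxon G, Taxon H, Taxon Q, and Taxon V show the derived state '1' for II, supporting them as a clade.
III (derived state '1') is shared by Taxon G, Taxon H, and Taxon Q — a synapomorphy uniting that clade.
IV (derived state '1') is unique to Taxon G (autapomorphy; uninformative for grouping).
All ingroup taxa share the derived state '0' for V; it defines the ingroup but does not resolve relationships within it.
Most parsimonious ingroup topology: (((Taxon Q,(Taxon G,Taxon H)),Taxon V),Taxon W).
Taxon W is sister to the clade containing all other ingroup taxa, so it is the earliest-diverging (most basal) ingroup lineage.

Taxon W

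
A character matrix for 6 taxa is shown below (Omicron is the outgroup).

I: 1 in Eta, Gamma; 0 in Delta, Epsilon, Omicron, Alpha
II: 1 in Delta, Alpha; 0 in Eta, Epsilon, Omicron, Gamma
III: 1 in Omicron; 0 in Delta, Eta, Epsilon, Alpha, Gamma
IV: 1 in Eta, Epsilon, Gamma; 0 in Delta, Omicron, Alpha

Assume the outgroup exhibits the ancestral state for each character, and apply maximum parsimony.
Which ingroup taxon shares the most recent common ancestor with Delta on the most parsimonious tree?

Character polarity is set by the outgroup: the derived state is whichever differs from the outgroup's state, so for III the derived state is '0', and for the remaining characters it is '1'.
Only Eta and Gamma show the derived state '1' for I, supporting them as a clade.
II: derived state '1' in Alpha and Delta only — synapomorphy for {Alpha, Delta}.
All ingroup taxa share the derived state '0' for III; it defines the ingroup but does not resolve relationships within it.
IV: derived state '1' in Epsilon, Eta, and Gamma only — synapomorphy for {Epsilon, Eta, Gamma}.
Most parsimonious ingroup topology: ((Epsilon,(Eta,Gamma)),(Alpha,Delta)).
Delta and Alpha form a cherry on this tree, so they are sister taxa.

Alpha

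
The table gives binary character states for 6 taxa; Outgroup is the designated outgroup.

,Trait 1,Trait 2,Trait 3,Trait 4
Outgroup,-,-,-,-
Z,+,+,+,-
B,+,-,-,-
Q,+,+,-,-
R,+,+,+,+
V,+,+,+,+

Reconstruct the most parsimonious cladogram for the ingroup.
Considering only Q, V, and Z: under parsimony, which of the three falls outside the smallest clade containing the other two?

Q

The outgroup has state '-' for every character, so '+' is the derived state throughout.
All ingroup taxa share the derived state '+' for Trait 1; it defines the ingroup but does not resolve relationships within it.
Trait 2 (derived state '+') is shared by Q, R, V, and Z — a synapomorphy uniting that clade.
Trait 3 (derived state '+') is shared by R, V, and Z — a synapomorphy uniting that clade.
Trait 4 (derived state '+') is shared by R and V — a synapomorphy uniting that clade.
Most parsimonious ingroup topology: (((Z,(R,V)),Q),B).
Z and V share a more recent common ancestor with each other than either does with Q, so Q is the least closely related of the three.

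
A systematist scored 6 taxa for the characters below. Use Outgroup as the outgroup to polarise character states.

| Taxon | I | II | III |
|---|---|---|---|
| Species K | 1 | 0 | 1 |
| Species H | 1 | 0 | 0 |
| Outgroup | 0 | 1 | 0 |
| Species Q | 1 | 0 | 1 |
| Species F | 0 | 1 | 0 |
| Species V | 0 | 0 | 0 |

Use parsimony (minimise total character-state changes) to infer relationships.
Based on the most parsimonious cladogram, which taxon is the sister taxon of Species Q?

Character polarity is set by the outgroup: the derived state is whichever differs from the outgroup's state, so for II the derived state is '0', and for the remaining characters it is '1'.
I: derived state '1' in Species H, Species K, and Species Q only — synapomorphy for {Species H, Species K, Species Q}.
Only Species H, Species K, Species Q, and Species V show the derived state '0' for II, supporting them as a clade.
Only Species K and Species Q show the derived state '1' for III, supporting them as a clade.
Most parsimonious ingroup topology: ((((Species Q,Species K),Species H),Species V),Species F).
Species Q and Species K form a cherry on this tree, so they are sister taxa.

Species K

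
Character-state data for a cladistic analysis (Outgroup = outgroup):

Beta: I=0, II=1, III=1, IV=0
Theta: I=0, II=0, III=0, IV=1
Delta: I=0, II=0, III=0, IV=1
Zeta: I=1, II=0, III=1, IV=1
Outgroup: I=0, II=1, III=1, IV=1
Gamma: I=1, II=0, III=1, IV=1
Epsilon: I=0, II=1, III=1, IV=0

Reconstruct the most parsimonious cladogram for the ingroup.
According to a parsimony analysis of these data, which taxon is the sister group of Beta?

Character polarity is set by the outgroup: the derived state is whichever differs from the outgroup's state, so for II, III, IV the derived state is '0', and for the remaining characters it is '1'.
I (derived state '1') is shared by Gamma and Zeta — a synapomorphy uniting that clade.
II: derived state '0' in Delta, Gamma, Theta, and Zeta only — synapomorphy for {Delta, Gamma, Theta, Zeta}.
III (derived state '0') is shared by Delta and Theta — a synapomorphy uniting that clade.
Only Beta and Epsilon show the derived state '0' for IV, supporting them as a clade.
Most parsimonious ingroup topology: ((Beta,Epsilon),((Delta,Theta),(Gamma,Zeta))).
Beta and Epsilon form a cherry on this tree, so they are sister taxa.

Epsilon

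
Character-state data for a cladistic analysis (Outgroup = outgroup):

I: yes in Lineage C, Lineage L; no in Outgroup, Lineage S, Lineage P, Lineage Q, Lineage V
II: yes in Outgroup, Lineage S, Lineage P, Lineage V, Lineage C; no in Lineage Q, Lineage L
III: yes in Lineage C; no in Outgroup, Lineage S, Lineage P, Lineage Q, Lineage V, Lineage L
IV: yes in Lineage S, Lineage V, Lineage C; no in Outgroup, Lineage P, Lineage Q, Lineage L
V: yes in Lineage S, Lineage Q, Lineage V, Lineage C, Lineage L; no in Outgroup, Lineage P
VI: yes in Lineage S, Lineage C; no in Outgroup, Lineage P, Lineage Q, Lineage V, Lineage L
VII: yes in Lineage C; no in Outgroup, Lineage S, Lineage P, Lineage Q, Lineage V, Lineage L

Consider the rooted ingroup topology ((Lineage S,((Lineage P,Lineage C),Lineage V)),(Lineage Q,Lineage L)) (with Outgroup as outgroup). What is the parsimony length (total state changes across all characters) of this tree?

Map each character onto ((Lineage S,((Lineage P,Lineage C),Lineage V)),(Lineage Q,Lineage L)) (rooted by Outgroup) and count the minimum state changes it requires (Fitch parsimony):
I: 2; II: 1; III: 1; IV: 2; V: 2; VI: 2; VII: 1.
Total tree length = 11.

11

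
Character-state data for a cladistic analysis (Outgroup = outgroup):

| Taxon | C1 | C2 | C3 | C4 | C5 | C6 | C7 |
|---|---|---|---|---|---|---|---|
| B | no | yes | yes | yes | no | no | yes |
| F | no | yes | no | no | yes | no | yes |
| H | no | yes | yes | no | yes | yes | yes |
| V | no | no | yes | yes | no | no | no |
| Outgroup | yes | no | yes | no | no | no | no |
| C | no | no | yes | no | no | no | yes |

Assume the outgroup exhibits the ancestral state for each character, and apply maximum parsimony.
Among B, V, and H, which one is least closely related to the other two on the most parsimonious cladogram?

V

Character polarity is set by the outgroup: the derived state is whichever differs from the outgroup's state, so for C1, C3 the derived state is 'no', and for the remaining characters it is 'yes'.
All ingroup taxa share the derived state 'no' for C1; it defines the ingroup but does not resolve relationships within it.
Only B, F, and H show the derived state 'yes' for C2, supporting them as a clade.
C3: derived state 'no' in F only — an autapomorphy, so it tells us nothing about relationships among taxa.
C4 (state 'yes') occurs in B and V but conflicts with the nesting implied by the other characters — most parsimoniously interpreted as homoplasy.
Only F and H show the derived state 'yes' for C5, supporting them as a clade.
C6 (derived state 'yes') is unique to H (autapomorphy; uninformative for grouping).
C7 (derived state 'yes') is shared by B, C, F, and H — a synapomorphy uniting that clade.
Most parsimonious ingroup topology: ((C,(B,(F,H))),V).
H and B share a more recent common ancestor with each other than either does with V, so V is the least closely related of the three.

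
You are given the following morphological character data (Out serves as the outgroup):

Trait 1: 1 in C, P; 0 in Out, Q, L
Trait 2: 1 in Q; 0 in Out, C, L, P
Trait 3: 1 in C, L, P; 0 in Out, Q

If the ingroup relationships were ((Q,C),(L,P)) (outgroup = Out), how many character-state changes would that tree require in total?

5

Map each character onto ((Q,C),(L,P)) (rooted by Out) and count the minimum state changes it requires (Fitch parsimony):
Trait 1: 2; Trait 2: 1; Trait 3: 2.
Total tree length = 5.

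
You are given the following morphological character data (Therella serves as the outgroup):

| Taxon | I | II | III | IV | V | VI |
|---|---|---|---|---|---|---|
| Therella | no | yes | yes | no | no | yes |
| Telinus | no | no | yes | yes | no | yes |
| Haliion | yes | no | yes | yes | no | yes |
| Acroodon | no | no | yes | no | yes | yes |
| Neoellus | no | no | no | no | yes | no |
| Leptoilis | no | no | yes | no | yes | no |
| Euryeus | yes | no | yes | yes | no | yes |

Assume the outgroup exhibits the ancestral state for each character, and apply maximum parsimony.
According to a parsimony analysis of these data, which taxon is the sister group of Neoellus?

Character polarity is set by the outgroup: the derived state is whichever differs from the outgroup's state, so for II, III, VI the derived state is 'no', and for the remaining characters it is 'yes'.
Only Euryeus and Haliion show the derived state 'yes' for I, supporting them as a clade.
II (derived state 'no') is shared by all ingroup taxa — unites the whole ingroup.
III: derived state 'no' in Neoellus only — an autapomorphy, so it tells us nothing about relationships among taxa.
Only Euryeus, Haliion, and Telinus show the derived state 'yes' for IV, supporting them as a clade.
Only Acroodon, Leptoilis, and Neoellus show the derived state 'yes' for V, supporting them as a clade.
Only Leptoilis and Neoellus show the derived state 'no' for VI, supporting them as a clade.
Most parsimonious ingroup topology: ((Telinus,(Haliion,Euryeus)),(Acroodon,(Neoellus,Leptoilis))).
Neoellus and Leptoilis form a cherry on this tree, so they are sister taxa.

Leptoilis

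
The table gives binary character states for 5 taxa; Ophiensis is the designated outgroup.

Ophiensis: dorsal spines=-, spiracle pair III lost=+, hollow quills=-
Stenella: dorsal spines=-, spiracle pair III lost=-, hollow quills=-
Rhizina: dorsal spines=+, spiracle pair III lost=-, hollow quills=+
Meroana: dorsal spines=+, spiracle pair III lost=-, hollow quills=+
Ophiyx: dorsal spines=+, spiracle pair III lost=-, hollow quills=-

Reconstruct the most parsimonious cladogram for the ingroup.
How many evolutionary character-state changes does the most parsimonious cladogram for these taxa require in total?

3

Character polarity is set by the outgroup: the derived state is whichever differs from the outgroup's state, so for spiracle pair III lost the derived state is '-', and for the remaining characters it is '+'.
dorsal spines (derived state '+') is shared by Meroana, Ophiyx, and Rhizina — a synapomorphy uniting that clade.
All ingroup taxa share the derived state '-' for spiracle pair III lost; it defines the ingroup but does not resolve relationships within it.
hollow quills: derived state '+' in Meroana and Rhizina only — synapomorphy for {Meroana, Rhizina}.
Most parsimonious ingroup topology: (Stenella,((Rhizina,Meroana),Ophiyx)).
Changes per character on this tree: dorsal spines: 1; spiracle pair III lost: 1; hollow quills: 1.
Total = 3.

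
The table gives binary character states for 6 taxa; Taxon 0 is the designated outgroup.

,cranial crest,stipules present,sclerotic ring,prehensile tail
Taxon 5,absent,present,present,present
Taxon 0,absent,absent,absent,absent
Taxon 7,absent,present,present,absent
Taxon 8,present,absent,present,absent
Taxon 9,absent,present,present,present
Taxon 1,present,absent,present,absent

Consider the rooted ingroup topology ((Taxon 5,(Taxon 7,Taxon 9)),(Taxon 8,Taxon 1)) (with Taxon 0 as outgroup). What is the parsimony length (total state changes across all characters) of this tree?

Map each character onto ((Taxon 5,(Taxon 7,Taxon 9)),(Taxon 8,Taxon 1)) (rooted by Taxon 0) and count the minimum state changes it requires (Fitch parsimony):
cranial crest: 1; stipules present: 1; sclerotic ring: 1; prehensile tail: 2.
Total tree length = 5.

5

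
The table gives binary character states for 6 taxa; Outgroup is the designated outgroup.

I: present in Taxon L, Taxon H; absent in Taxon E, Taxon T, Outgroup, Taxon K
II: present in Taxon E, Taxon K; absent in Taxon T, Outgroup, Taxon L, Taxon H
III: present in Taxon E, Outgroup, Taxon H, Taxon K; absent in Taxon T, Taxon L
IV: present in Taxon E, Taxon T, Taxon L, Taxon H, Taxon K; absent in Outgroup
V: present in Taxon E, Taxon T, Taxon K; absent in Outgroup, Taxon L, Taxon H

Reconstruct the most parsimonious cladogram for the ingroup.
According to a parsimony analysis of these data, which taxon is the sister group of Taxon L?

Character polarity is set by the outgroup: the derived state is whichever differs from the outgroup's state, so for III the derived state is 'absent', and for the remaining characters it is 'present'.
I: derived state 'present' in Taxon H and Taxon L only — synapomorphy for {Taxon H, Taxon L}.
II (derived state 'present') is shared by Taxon E and Taxon K — a synapomorphy uniting that clade.
III groups Taxon L and Taxon T, which is incompatible with the clades supported by the remaining characters; treating it as convergent (homoplasy) costs fewer steps than any alternative tree.
All ingroup taxa share the derived state 'present' for IV; it defines the ingroup but does not resolve relationships within it.
Only Taxon E, Taxon K, and Taxon T show the derived state 'present' for V, supporting them as a clade.
Most parsimonious ingroup topology: ((Taxon H,Taxon L),((Taxon K,Taxon E),Taxon T)).
Taxon L and Taxon H form a cherry on this tree, so they are sister taxa.

Taxon H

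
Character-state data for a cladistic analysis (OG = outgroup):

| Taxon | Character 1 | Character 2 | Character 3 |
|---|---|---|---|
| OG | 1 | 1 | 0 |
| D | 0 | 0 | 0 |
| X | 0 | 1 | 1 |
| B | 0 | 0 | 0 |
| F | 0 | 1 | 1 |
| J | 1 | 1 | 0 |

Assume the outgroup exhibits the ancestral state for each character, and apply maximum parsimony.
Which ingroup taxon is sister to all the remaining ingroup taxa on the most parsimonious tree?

Character polarity is set by the outgroup: the derived state is whichever differs from the outgroup's state, so for Character 1, Character 2 the derived state is '0', and for the remaining characters it is '1'.
Character 1: derived state '0' in B, D, F, and X only — synapomorphy for {B, D, F, X}.
Character 2 (derived state '0') is shared by B and D — a synapomorphy uniting that clade.
Character 3 (derived state '1') is shared by F and X — a synapomorphy uniting that clade.
Most parsimonious ingroup topology: (((D,B),(X,F)),J).
J is sister to the clade containing all other ingroup taxa, so it is the earliest-diverging (most basal) ingroup lineage.

J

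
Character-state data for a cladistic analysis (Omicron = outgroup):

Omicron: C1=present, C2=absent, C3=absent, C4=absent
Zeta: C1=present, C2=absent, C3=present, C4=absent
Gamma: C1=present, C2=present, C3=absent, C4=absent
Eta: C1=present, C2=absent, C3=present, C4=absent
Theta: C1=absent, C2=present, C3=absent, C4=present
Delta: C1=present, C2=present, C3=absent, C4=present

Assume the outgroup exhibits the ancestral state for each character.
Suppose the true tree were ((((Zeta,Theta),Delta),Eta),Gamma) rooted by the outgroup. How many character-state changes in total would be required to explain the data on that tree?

8

Map each character onto ((((Zeta,Theta),Delta),Eta),Gamma) (rooted by Omicron) and count the minimum state changes it requires (Fitch parsimony):
C1: 1; C2: 3; C3: 2; C4: 2.
Total tree length = 8.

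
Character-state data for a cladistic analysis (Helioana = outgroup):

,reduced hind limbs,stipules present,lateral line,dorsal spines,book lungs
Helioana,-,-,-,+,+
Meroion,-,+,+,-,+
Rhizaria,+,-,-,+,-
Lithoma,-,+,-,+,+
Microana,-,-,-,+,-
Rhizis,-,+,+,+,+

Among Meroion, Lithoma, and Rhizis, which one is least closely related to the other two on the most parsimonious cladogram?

Character polarity is set by the outgroup: the derived state is whichever differs from the outgroup's state, so for dorsal spines, book lungs the derived state is '-', and for the remaining characters it is '+'.
reduced hind limbs: derived state '+' in Rhizaria only — an autapomorphy, so it tells us nothing about relationships among taxa.
Only Lithoma, Meroion, and Rhizis show the derived state '+' for stipules present, supporting them as a clade.
lateral line: derived state '+' in Meroion and Rhizis only — synapomorphy for {Meroion, Rhizis}.
dorsal spines (derived state '-') is unique to Meroion (autapomorphy; uninformative for grouping).
Only Microana and Rhizaria show the derived state '-' for book lungs, supporting them as a clade.
Most parsimonious ingroup topology: (((Meroion,Rhizis),Lithoma),(Rhizaria,Microana)).
Meroion and Rhizis share a more recent common ancestor with each other than either does with Lithoma, so Lithoma is the least closely related of the three.

Lithoma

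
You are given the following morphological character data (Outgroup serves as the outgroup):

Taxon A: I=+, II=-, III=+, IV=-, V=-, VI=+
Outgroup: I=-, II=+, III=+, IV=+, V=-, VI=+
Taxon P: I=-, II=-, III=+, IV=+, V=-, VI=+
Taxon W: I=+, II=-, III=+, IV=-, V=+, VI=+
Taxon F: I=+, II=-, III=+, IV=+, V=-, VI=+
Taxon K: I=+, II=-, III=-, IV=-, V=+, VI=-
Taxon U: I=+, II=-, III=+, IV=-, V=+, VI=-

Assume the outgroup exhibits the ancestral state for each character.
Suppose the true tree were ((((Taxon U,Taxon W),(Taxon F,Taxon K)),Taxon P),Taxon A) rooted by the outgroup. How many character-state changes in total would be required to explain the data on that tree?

11

Map each character onto ((((Taxon U,Taxon W),(Taxon F,Taxon K)),Taxon P),Taxon A) (rooted by Outgroup) and count the minimum state changes it requires (Fitch parsimony):
I: 2; II: 1; III: 1; IV: 3; V: 2; VI: 2.
Total tree length = 11.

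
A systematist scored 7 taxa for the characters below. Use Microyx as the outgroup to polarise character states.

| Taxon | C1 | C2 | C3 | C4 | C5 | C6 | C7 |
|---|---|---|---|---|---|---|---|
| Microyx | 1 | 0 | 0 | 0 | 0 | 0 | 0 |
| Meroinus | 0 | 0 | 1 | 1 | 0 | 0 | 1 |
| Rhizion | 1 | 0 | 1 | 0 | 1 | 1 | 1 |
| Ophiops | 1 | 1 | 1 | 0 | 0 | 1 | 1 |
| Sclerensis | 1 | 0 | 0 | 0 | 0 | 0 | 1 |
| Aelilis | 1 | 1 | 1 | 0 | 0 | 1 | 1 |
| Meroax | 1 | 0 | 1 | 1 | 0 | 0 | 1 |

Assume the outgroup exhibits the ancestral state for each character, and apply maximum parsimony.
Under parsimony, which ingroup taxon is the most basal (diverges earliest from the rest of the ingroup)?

Sclerensis

Character polarity is set by the outgroup: the derived state is whichever differs from the outgroup's state, so for C1 the derived state is '0', and for the remaining characters it is '1'.
C1 (derived state '0') is unique to Meroinus (autapomorphy; uninformative for grouping).
C2 (derived state '1') is shared by Aelilis and Ophiops — a synapomorphy uniting that clade.
Only Aelilis, Meroax, Meroinus, Ophiops, and Rhizion show the derived state '1' for C3, supporting them as a clade.
C4 (derived state '1') is shared by Meroax and Meroinus — a synapomorphy uniting that clade.
C5 (derived state '1') is unique to Rhizion (autapomorphy; uninformative for grouping).
Only Aelilis, Ophiops, and Rhizion show the derived state '1' for C6, supporting them as a clade.
All ingroup taxa share the derived state '1' for C7; it defines the ingroup but does not resolve relationships within it.
Most parsimonious ingroup topology: (((Meroinus,Meroax),(Rhizion,(Ophiops,Aelilis))),Sclerensis).
Sclerensis is sister to the clade containing all other ingroup taxa, so it is the earliest-diverging (most basal) ingroup lineage.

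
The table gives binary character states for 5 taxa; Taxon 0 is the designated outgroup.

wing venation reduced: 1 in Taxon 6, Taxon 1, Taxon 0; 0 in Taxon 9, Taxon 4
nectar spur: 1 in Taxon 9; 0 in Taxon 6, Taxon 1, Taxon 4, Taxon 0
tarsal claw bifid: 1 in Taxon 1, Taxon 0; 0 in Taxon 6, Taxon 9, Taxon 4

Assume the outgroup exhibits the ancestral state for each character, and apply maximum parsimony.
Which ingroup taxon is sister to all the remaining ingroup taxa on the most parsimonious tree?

Character polarity is set by the outgroup: the derived state is whichever differs from the outgroup's state, so for wing venation reduced, tarsal claw bifid the derived state is '0', and for the remaining characters it is '1'.
wing venation reduced: derived state '0' in Taxon 4 and Taxon 9 only — synapomorphy for {Taxon 4, Taxon 9}.
nectar spur (derived state '1') is unique to Taxon 9 (autapomorphy; uninformative for grouping).
tarsal claw bifid (derived state '0') is shared by Taxon 4, Taxon 6, and Taxon 9 — a synapomorphy uniting that clade.
Most parsimonious ingroup topology: ((Taxon 6,(Taxon 4,Taxon 9)),Taxon 1).
Taxon 1 is sister to the clade containing all other ingroup taxa, so it is the earliest-diverging (most basal) ingroup lineage.

Taxon 1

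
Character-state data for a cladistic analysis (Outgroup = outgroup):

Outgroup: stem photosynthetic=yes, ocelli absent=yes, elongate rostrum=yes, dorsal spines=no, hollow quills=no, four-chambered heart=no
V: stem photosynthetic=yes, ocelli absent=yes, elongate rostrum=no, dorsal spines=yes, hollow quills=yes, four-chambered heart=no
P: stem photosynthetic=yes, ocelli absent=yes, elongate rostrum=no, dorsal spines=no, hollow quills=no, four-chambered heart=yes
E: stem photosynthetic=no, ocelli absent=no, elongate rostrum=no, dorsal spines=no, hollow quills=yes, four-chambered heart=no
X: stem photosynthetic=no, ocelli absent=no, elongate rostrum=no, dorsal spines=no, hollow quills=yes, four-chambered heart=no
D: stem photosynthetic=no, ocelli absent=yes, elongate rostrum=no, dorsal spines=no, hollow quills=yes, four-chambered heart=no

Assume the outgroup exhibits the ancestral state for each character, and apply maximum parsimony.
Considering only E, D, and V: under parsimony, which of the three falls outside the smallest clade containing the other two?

Character polarity is set by the outgroup: the derived state is whichever differs from the outgroup's state, so for stem photosynthetic, ocelli absent, elongate rostrum the derived state is 'no', and for the remaining characters it is 'yes'.
stem photosynthetic (derived state 'no') is shared by D, E, and X — a synapomorphy uniting that clade.
ocelli absent (derived state 'no') is shared by E and X — a synapomorphy uniting that clade.
All ingroup taxa share the derived state 'no' for elongate rostrum; it defines the ingroup but does not resolve relationships within it.
dorsal spines (derived state 'yes') is unique to V (autapomorphy; uninformative for grouping).
Only D, E, V, and X show the derived state 'yes' for hollow quills, supporting them as a clade.
four-chambered heart (derived state 'yes') is unique to P (autapomorphy; uninformative for grouping).
Most parsimonious ingroup topology: ((V,((E,X),D)),P).
D and E share a more recent common ancestor with each other than either does with V, so V is the least closely related of the three.

V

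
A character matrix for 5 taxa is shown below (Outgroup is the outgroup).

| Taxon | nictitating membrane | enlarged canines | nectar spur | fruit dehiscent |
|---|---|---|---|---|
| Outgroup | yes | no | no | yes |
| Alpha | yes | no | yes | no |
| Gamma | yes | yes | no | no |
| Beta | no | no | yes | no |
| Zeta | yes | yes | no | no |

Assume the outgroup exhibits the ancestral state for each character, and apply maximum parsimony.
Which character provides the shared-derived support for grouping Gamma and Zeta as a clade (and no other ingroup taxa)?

Character polarity is set by the outgroup: the derived state is whichever differs from the outgroup's state, so for nictitating membrane, fruit dehiscent the derived state is 'no', and for the remaining characters it is 'yes'.
nictitating membrane (derived state 'no') is unique to Beta (autapomorphy; uninformative for grouping).
Only Gamma and Zeta show the derived state 'yes' for enlarged canines, supporting them as a clade.
nectar spur: derived state 'yes' in Alpha and Beta only — synapomorphy for {Alpha, Beta}.
All ingroup taxa share the derived state 'no' for fruit dehiscent; it defines the ingroup but does not resolve relationships within it.
Most parsimonious ingroup topology: ((Alpha,Beta),(Gamma,Zeta)).
The clade {Gamma, Zeta} is supported by enlarged canines: its derived state 'yes' occurs in exactly those taxa and in no other taxon (including the outgroup).

enlarged canines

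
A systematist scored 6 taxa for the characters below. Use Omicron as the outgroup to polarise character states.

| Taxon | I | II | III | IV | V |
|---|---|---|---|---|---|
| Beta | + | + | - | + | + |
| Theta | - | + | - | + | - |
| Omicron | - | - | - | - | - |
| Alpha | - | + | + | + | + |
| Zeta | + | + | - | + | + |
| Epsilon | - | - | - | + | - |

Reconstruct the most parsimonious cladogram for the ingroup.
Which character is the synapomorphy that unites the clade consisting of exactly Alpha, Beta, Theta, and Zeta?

II

The outgroup has state '-' for every character, so '+' is the derived state throughout.
I (derived state '+') is shared by Beta and Zeta — a synapomorphy uniting that clade.
II: derived state '+' in Alpha, Beta, Theta, and Zeta only — synapomorphy for {Alpha, Beta, Theta, Zeta}.
III: derived state '+' in Alpha only — an autapomorphy, so it tells us nothing about relationships among taxa.
All ingroup taxa share the derived state '+' for IV; it defines the ingroup but does not resolve relationships within it.
Only Alpha, Beta, and Zeta show the derived state '+' for V, supporting them as a clade.
Most parsimonious ingroup topology: ((((Beta,Zeta),Alpha),Theta),Epsilon).
The clade {Alpha, Beta, Theta, Zeta} is supported by II: its derived state '+' occurs in exactly those taxa and in no other taxon (including the outgroup).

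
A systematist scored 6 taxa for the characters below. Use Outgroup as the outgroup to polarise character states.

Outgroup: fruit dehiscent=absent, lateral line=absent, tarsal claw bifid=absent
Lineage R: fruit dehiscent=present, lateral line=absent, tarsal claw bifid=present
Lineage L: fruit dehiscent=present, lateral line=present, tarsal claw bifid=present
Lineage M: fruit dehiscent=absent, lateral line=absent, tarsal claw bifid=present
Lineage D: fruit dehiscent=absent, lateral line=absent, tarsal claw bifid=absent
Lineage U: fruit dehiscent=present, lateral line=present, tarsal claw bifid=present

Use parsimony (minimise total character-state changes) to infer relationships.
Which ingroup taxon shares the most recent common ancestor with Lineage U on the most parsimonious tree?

The outgroup has state 'absent' for every character, so 'present' is the derived state throughout.
fruit dehiscent (derived state 'present') is shared by Lineage L, Lineage R, and Lineage U — a synapomorphy uniting that clade.
lateral line: derived state 'present' in Lineage L and Lineage U only — synapomorphy for {Lineage L, Lineage U}.
tarsal claw bifid (derived state 'present') is shared by Lineage L, Lineage M, Lineage R, and Lineage U — a synapomorphy uniting that clade.
Most parsimonious ingroup topology: (((Lineage R,(Lineage L,Lineage U)),Lineage M),Lineage D).
Lineage U and Lineage L form a cherry on this tree, so they are sister taxa.

Lineage L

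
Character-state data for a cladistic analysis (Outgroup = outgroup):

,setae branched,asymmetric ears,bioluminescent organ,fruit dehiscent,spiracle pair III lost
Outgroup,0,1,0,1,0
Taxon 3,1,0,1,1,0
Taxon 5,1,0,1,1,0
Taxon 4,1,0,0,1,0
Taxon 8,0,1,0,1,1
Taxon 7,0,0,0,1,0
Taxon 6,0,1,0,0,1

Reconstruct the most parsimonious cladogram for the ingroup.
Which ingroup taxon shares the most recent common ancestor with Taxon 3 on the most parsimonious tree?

Character polarity is set by the outgroup: the derived state is whichever differs from the outgroup's state, so for asymmetric ears, fruit dehiscent the derived state is '0', and for the remaining characters it is '1'.
setae branched: derived state '1' in Taxon 3, Taxon 4, and Taxon 5 only — synapomorphy for {Taxon 3, Taxon 4, Taxon 5}.
asymmetric ears: derived state '0' in Taxon 3, Taxon 4, Taxon 5, and Taxon 7 only — synapomorphy for {Taxon 3, Taxon 4, Taxon 5, Taxon 7}.
bioluminescent organ (derived state '1') is shared by Taxon 3 and Taxon 5 — a synapomorphy uniting that clade.
fruit dehiscent (derived state '0') is unique to Taxon 6 (autapomorphy; uninformative for grouping).
spiracle pair III lost: derived state '1' in Taxon 6 and Taxon 8 only — synapomorphy for {Taxon 6, Taxon 8}.
Most parsimonious ingroup topology: ((((Taxon 3,Taxon 5),Taxon 4),Taxon 7),(Taxon 8,Taxon 6)).
Taxon 3 and Taxon 5 form a cherry on this tree, so they are sister taxa.

Taxon 5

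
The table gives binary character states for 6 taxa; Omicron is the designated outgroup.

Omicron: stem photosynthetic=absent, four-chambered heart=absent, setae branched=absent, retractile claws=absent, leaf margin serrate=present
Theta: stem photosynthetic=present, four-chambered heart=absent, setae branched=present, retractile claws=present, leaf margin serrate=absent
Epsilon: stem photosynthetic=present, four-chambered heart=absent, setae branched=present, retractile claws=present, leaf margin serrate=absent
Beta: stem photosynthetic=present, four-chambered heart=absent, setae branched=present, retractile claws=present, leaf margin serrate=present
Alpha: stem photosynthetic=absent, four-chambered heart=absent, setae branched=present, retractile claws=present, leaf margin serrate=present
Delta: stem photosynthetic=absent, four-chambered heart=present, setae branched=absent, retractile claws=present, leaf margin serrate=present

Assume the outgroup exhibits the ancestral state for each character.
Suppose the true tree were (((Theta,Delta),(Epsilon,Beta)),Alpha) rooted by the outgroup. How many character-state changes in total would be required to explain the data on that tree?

Map each character onto (((Theta,Delta),(Epsilon,Beta)),Alpha) (rooted by Omicron) and count the minimum state changes it requires (Fitch parsimony):
stem photosynthetic: 2; four-chambered heart: 1; setae branched: 2; retractile claws: 1; leaf margin serrate: 2.
Total tree length = 8.

8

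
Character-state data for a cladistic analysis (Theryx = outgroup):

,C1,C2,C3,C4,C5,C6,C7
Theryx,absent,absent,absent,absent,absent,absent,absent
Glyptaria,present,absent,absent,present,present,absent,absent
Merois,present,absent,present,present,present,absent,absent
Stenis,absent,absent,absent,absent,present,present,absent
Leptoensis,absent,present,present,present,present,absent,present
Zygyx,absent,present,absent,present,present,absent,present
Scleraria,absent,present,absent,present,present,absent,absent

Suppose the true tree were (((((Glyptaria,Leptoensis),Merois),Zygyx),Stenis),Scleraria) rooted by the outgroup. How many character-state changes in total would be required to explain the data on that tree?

Map each character onto (((((Glyptaria,Leptoensis),Merois),Zygyx),Stenis),Scleraria) (rooted by Theryx) and count the minimum state changes it requires (Fitch parsimony):
C1: 2; C2: 3; C3: 2; C4: 2; C5: 1; C6: 1; C7: 2.
Total tree length = 13.

13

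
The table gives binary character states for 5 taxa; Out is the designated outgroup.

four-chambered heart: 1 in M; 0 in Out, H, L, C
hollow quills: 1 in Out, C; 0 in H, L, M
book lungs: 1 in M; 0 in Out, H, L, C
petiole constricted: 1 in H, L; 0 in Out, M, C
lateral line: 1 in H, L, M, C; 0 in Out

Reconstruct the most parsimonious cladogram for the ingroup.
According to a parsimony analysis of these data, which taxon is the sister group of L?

Character polarity is set by the outgroup: the derived state is whichever differs from the outgroup's state, so for hollow quills the derived state is '0', and for the remaining characters it is '1'.
four-chambered heart (derived state '1') is unique to M (autapomorphy; uninformative for grouping).
Only H, L, and M show the derived state '0' for hollow quills, supporting them as a clade.
book lungs: derived state '1' in M only — an autapomorphy, so it tells us nothing about relationships among taxa.
petiole constricted: derived state '1' in H and L only — synapomorphy for {H, L}.
lateral line (derived state '1') is shared by all ingroup taxa — unites the whole ingroup.
Most parsimonious ingroup topology: (((H,L),M),C).
L and H form a cherry on this tree, so they are sister taxa.

H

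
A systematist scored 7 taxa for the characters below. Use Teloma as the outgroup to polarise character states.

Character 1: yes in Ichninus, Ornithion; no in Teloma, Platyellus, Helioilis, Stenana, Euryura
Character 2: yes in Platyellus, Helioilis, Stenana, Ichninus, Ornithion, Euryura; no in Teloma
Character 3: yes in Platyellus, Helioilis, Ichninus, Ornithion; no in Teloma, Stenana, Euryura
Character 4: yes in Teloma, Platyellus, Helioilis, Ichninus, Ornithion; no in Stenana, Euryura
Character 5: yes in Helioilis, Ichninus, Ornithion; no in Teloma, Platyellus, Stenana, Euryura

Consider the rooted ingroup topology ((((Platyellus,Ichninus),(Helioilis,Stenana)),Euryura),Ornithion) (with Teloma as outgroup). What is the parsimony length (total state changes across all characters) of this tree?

Map each character onto ((((Platyellus,Ichninus),(Helioilis,Stenana)),Euryura),Ornithion) (rooted by Teloma) and count the minimum state changes it requires (Fitch parsimony):
Character 1: 2; Character 2: 1; Character 3: 3; Character 4: 2; Character 5: 3.
Total tree length = 11.

11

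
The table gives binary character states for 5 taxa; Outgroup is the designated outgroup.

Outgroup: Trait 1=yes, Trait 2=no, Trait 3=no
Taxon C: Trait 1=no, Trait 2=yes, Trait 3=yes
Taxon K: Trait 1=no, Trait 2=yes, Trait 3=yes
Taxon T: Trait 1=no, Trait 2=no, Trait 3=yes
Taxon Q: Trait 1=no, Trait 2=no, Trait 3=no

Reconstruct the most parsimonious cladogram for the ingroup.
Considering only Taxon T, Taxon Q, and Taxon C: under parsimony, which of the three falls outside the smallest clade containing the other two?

Character polarity is set by the outgroup: the derived state is whichever differs from the outgroup's state, so for Trait 1 the derived state is 'no', and for the remaining characters it is 'yes'.
Trait 1 (derived state 'no') is shared by all ingroup taxa — unites the whole ingroup.
Only Taxon C and Taxon K show the derived state 'yes' for Trait 2, supporting them as a clade.
Only Taxon C, Taxon K, and Taxon T show the derived state 'yes' for Trait 3, supporting them as a clade.
Most parsimonious ingroup topology: (((Taxon C,Taxon K),Taxon T),Taxon Q).
Taxon C and Taxon T share a more recent common ancestor with each other than either does with Taxon Q, so Taxon Q is the least closely related of the three.

Taxon Q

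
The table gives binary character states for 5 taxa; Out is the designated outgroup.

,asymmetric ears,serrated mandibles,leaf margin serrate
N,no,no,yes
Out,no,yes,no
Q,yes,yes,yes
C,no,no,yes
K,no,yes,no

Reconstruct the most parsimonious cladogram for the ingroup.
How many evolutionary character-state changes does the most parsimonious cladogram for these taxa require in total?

3

Character polarity is set by the outgroup: the derived state is whichever differs from the outgroup's state, so for serrated mandibles the derived state is 'no', and for the remaining characters it is 'yes'.
asymmetric ears: derived state 'yes' in Q only — an autapomorphy, so it tells us nothing about relationships among taxa.
serrated mandibles: derived state 'no' in C and N only — synapomorphy for {C, N}.
Only C, N, and Q show the derived state 'yes' for leaf margin serrate, supporting them as a clade.
Most parsimonious ingroup topology: (K,(Q,(C,N))).
Changes per character on this tree: asymmetric ears: 1; serrated mandibles: 1; leaf margin serrate: 1.
Total = 3.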